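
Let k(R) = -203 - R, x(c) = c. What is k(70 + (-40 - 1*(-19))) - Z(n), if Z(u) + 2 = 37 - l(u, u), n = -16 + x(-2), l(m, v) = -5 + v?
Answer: -310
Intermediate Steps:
n = -18 (n = -16 - 2 = -18)
Z(u) = 40 - u (Z(u) = -2 + (37 - (-5 + u)) = -2 + (37 + (5 - u)) = -2 + (42 - u) = 40 - u)
k(70 + (-40 - 1*(-19))) - Z(n) = (-203 - (70 + (-40 - 1*(-19)))) - (40 - 1*(-18)) = (-203 - (70 + (-40 + 19))) - (40 + 18) = (-203 - (70 - 21)) - 1*58 = (-203 - 1*49) - 58 = (-203 - 49) - 58 = -252 - 58 = -310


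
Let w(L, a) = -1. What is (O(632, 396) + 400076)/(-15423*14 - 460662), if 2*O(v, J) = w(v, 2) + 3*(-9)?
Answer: -66677/112764 ≈ -0.59130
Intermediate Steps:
O(v, J) = -14 (O(v, J) = (-1 + 3*(-9))/2 = (-1 - 27)/2 = (½)*(-28) = -14)
(O(632, 396) + 400076)/(-15423*14 - 460662) = (-14 + 400076)/(-15423*14 - 460662) = 400062/(-215922 - 460662) = 400062/(-676584) = 400062*(-1/676584) = -66677/112764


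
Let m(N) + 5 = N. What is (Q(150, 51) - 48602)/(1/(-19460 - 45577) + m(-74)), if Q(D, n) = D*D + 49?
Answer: 1694408961/5137924 ≈ 329.78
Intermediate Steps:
m(N) = -5 + N
Q(D, n) = 49 + D² (Q(D, n) = D² + 49 = 49 + D²)
(Q(150, 51) - 48602)/(1/(-19460 - 45577) + m(-74)) = ((49 + 150²) - 48602)/(1/(-19460 - 45577) + (-5 - 74)) = ((49 + 22500) - 48602)/(1/(-65037) - 79) = (22549 - 48602)/(-1/65037 - 79) = -26053/(-5137924/65037) = -26053*(-65037/5137924) = 1694408961/5137924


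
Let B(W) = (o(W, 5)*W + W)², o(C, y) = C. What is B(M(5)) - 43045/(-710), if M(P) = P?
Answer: 136409/142 ≈ 960.63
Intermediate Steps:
B(W) = (W + W²)² (B(W) = (W*W + W)² = (W² + W)² = (W + W²)²)
B(M(5)) - 43045/(-710) = 5²*(1 + 5)² - 43045/(-710) = 25*6² - 43045*(-1/710) = 25*36 + 8609/142 = 900 + 8609/142 = 136409/142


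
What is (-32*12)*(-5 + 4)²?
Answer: -384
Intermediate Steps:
(-32*12)*(-5 + 4)² = -384*(-1)² = -384*1 = -384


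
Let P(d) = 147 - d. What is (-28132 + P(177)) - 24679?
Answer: -52841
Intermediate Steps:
(-28132 + P(177)) - 24679 = (-28132 + (147 - 1*177)) - 24679 = (-28132 + (147 - 177)) - 24679 = (-28132 - 30) - 24679 = -28162 - 24679 = -52841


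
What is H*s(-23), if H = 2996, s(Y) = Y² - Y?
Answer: 1653792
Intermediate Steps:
H*s(-23) = 2996*(-23*(-1 - 23)) = 2996*(-23*(-24)) = 2996*552 = 1653792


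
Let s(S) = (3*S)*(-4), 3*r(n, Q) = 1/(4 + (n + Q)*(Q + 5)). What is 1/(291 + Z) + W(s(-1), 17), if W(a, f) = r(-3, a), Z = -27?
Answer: 245/41448 ≈ 0.0059110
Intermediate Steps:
r(n, Q) = 1/(3*(4 + (5 + Q)*(Q + n))) (r(n, Q) = 1/(3*(4 + (n + Q)*(Q + 5))) = 1/(3*(4 + (Q + n)*(5 + Q))) = 1/(3*(4 + (5 + Q)*(Q + n))))
s(S) = -12*S
W(a, f) = 1/(3*(-11 + a² + 2*a)) (W(a, f) = 1/(3*(4 + a² + 5*a + 5*(-3) + a*(-3))) = 1/(3*(4 + a² + 5*a - 15 - 3*a)) = 1/(3*(-11 + a² + 2*a)))
1/(291 + Z) + W(s(-1), 17) = 1/(291 - 27) + 1/(3*(-11 + (-12*(-1))² + 2*(-12*(-1)))) = 1/264 + 1/(3*(-11 + 12² + 2*12)) = 1/264 + 1/(3*(-11 + 144 + 24)) = 1/264 + (⅓)/157 = 1/264 + (⅓)*(1/157) = 1/264 + 1/471 = 245/41448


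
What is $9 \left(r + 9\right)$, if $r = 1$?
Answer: $90$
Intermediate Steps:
$9 \left(r + 9\right) = 9 \left(1 + 9\right) = 9 \cdot 10 = 90$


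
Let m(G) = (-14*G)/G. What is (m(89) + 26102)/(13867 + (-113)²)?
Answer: 6522/6659 ≈ 0.97943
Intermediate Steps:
m(G) = -14
(m(89) + 26102)/(13867 + (-113)²) = (-14 + 26102)/(13867 + (-113)²) = 26088/(13867 + 12769) = 26088/26636 = 26088*(1/26636) = 6522/6659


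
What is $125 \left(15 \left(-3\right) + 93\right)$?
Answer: $6000$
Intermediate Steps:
$125 \left(15 \left(-3\right) + 93\right) = 125 \left(-45 + 93\right) = 125 \cdot 48 = 6000$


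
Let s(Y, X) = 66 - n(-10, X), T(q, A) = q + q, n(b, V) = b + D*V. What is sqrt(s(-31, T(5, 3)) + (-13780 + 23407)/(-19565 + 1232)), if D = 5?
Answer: sqrt(105704683)/2037 ≈ 5.0473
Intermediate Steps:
n(b, V) = b + 5*V
T(q, A) = 2*q
s(Y, X) = 76 - 5*X (s(Y, X) = 66 - (-10 + 5*X) = 66 + (10 - 5*X) = 76 - 5*X)
sqrt(s(-31, T(5, 3)) + (-13780 + 23407)/(-19565 + 1232)) = sqrt((76 - 10*5) + (-13780 + 23407)/(-19565 + 1232)) = sqrt((76 - 5*10) + 9627/(-18333)) = sqrt((76 - 50) + 9627*(-1/18333)) = sqrt(26 - 3209/6111) = sqrt(155677/6111) = sqrt(105704683)/2037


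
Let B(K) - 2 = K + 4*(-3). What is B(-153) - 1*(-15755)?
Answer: 15592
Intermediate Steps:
B(K) = -10 + K (B(K) = 2 + (K + 4*(-3)) = 2 + (K - 12) = 2 + (-12 + K) = -10 + K)
B(-153) - 1*(-15755) = (-10 - 153) - 1*(-15755) = -163 + 15755 = 15592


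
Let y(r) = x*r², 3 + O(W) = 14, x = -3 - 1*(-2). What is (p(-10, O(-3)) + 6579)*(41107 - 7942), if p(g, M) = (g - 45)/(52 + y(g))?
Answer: 3491688585/16 ≈ 2.1823e+8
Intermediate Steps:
x = -1 (x = -3 + 2 = -1)
O(W) = 11 (O(W) = -3 + 14 = 11)
y(r) = -r²
p(g, M) = (-45 + g)/(52 - g²) (p(g, M) = (g - 45)/(52 - g²) = (-45 + g)/(52 - g²))
(p(-10, O(-3)) + 6579)*(41107 - 7942) = ((45 - 1*(-10))/(-52 + (-10)²) + 6579)*(41107 - 7942) = ((45 + 10)/(-52 + 100) + 6579)*33165 = (55/48 + 6579)*33165 = (315847/48)*33165 = 3491688585/16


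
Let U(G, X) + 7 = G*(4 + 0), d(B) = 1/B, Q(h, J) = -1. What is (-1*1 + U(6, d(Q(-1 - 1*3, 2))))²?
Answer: 256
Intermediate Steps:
U(G, X) = -7 + 4*G (U(G, X) = -7 + G*(4 + 0) = -7 + G*4 = -7 + 4*G)
(-1*1 + U(6, d(Q(-1 - 1*3, 2))))² = (-1*1 + (-7 + 4*6))² = (-1 + (-7 + 24))² = (-1 + 17)² = 16² = 256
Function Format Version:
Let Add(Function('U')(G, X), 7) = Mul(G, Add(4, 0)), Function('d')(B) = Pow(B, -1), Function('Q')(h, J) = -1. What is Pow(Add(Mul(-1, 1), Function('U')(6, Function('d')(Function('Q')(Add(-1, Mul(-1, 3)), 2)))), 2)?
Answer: 256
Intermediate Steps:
Function('U')(G, X) = Add(-7, Mul(4, G)) (Function('U')(G, X) = Add(-7, Mul(G, Add(4, 0))) = Add(-7, Mul(G, 4)) = Add(-7, Mul(4, G)))
Pow(Add(Mul(-1, 1), Function('U')(6, Function('d')(Function('Q')(Add(-1, Mul(-1, 3)), 2)))), 2) = Pow(Add(Mul(-1, 1), Add(-7, Mul(4, 6))), 2) = Pow(Add(-1, Add(-7, 24)), 2) = Pow(Add(-1, 17), 2) = Pow(16, 2) = 256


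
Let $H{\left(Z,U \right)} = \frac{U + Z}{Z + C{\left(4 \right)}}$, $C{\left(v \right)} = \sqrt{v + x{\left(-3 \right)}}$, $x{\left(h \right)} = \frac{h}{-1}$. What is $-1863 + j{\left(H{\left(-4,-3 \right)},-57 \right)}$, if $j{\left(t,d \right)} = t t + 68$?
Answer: $- \frac{144268}{81} + \frac{392 \sqrt{7}}{81} \approx -1768.3$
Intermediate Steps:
$x{\left(h \right)} = - h$ ($x{\left(h \right)} = h \left(-1\right) = - h$)
$C{\left(v \right)} = \sqrt{3 + v}$ ($C{\left(v \right)} = \sqrt{v - -3} = \sqrt{v + 3} = \sqrt{3 + v}$)
$H{\left(Z,U \right)} = \frac{U + Z}{Z + \sqrt{7}}$ ($H{\left(Z,U \right)} = \frac{U + Z}{Z + \sqrt{3 + 4}} = \frac{U + Z}{Z + \sqrt{7}}$)
$j{\left(t,d \right)} = 68 + t^{2}$ ($j{\left(t,d \right)} = t^{2} + 68 = 68 + t^{2}$)
$-1863 + j{\left(H{\left(-4,-3 \right)},-57 \right)} = -1863 + \left(68 + \left(\frac{-3 - 4}{-4 + \sqrt{7}}\right)^{2}\right) = -1863 + \left(68 + \left(\frac{1}{-4 + \sqrt{7}} \left(-7\right)\right)^{2}\right) = -1863 + \left(68 + \left(- \frac{7}{-4 + \sqrt{7}}\right)^{2}\right) = -1863 + \left(68 + \frac{49}{\left(-4 + \sqrt{7}\right)^{2}}\right) = -1795 + \frac{49}{\left(-4 + \sqrt{7}\right)^{2}}$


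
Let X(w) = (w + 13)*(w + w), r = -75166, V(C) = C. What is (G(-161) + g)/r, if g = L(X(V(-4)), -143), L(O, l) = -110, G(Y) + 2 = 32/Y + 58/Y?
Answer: 697/465451 ≈ 0.0014975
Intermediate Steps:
X(w) = 2*w*(13 + w) (X(w) = (13 + w)*(2*w) = 2*w*(13 + w))
G(Y) = -2 + 90/Y (G(Y) = -2 + (32/Y + 58/Y) = -2 + 90/Y)
g = -110
(G(-161) + g)/r = ((-2 + 90/(-161)) - 110)/(-75166) = ((-2 + 90*(-1/161)) - 110)*(-1/75166) = ((-2 - 90/161) - 110)*(-1/75166) = (-412/161 - 110)*(-1/75166) = -18122/161*(-1/75166) = 697/465451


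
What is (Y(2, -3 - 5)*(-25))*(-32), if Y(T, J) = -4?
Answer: -3200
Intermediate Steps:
(Y(2, -3 - 5)*(-25))*(-32) = -4*(-25)*(-32) = 100*(-32) = -3200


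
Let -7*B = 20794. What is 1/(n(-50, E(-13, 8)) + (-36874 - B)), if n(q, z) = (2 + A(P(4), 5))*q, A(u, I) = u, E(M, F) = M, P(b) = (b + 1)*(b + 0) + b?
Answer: -7/246424 ≈ -2.8406e-5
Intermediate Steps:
B = -20794/7 (B = -1/7*20794 = -20794/7 ≈ -2970.6)
P(b) = b + b*(1 + b) (P(b) = (1 + b)*b + b = b*(1 + b) + b = b + b*(1 + b))
n(q, z) = 26*q (n(q, z) = (2 + 4*(2 + 4))*q = (2 + 4*6)*q = (2 + 24)*q = 26*q)
1/(n(-50, E(-13, 8)) + (-36874 - B)) = 1/(26*(-50) + (-36874 - 1*(-20794/7))) = 1/(-1300 + (-36874 + 20794/7)) = 1/(-1300 - 237324/7) = 1/(-246424/7) = -7/246424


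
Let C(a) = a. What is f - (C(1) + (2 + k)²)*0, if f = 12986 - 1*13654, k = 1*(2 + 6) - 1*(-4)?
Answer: -668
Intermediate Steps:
k = 12 (k = 1*8 + 4 = 8 + 4 = 12)
f = -668 (f = 12986 - 13654 = -668)
f - (C(1) + (2 + k)²)*0 = -668 - (1 + (2 + 12)²)*0 = -668 - (1 + 14²)*0 = -668 - (1 + 196)*0 = -668 - 197*0 = -668 - 1*0 = -668 + 0 = -668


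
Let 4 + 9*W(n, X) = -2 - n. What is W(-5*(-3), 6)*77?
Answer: -539/3 ≈ -179.67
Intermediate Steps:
W(n, X) = -2/3 - n/9 (W(n, X) = -4/9 + (-2 - n)/9 = -4/9 + (-2/9 - n/9) = -2/3 - n/9)
W(-5*(-3), 6)*77 = (-2/3 - (-5)*(-3)/9)*77 = (-2/3 - 1/9*15)*77 = (-2/3 - 5/3)*77 = -7/3*77 = -539/3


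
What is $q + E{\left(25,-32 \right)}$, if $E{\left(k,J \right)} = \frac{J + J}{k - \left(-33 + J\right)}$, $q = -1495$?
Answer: $- \frac{67307}{45} \approx -1495.7$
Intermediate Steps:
$E{\left(k,J \right)} = \frac{2 J}{33 + k - J}$
$q + E{\left(25,-32 \right)} = -1495 + 2 \left(-32\right) \frac{1}{33 + 25 - -32} = -1495 + 2 \left(-32\right) \frac{1}{33 + 25 + 32} = -1495 + 2 \left(-32\right) \frac{1}{90} = -1495 - \frac{32}{45} = - \frac{67307}{45}$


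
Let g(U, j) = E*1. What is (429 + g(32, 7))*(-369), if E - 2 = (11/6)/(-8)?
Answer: -2543271/16 ≈ -1.5895e+5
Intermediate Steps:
E = 85/48 (E = 2 + (11/6)/(-8) = 2 + (11*(⅙))*(-⅛) = 2 + (11/6)*(-⅛) = 2 - 11/48 = 85/48 ≈ 1.7708)
g(U, j) = 85/48 (g(U, j) = (85/48)*1 = 85/48)
(429 + g(32, 7))*(-369) = (429 + 85/48)*(-369) = (20677/48)*(-369) = -2543271/16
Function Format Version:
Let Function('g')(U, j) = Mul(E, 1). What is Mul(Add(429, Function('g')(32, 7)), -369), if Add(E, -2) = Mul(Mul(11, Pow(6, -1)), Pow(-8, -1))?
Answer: Rational(-2543271, 16) ≈ -1.5895e+5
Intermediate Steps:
E = Rational(85, 48) (E = Add(2, Mul(Mul(11, Pow(6, -1)), Pow(-8, -1))) = Add(2, Mul(Mul(11, Rational(1, 6)), Rational(-1, 8))) = Add(2, Mul(Rational(11, 6), Rational(-1, 8))) = Add(2, Rational(-11, 48)) = Rational(85, 48) ≈ 1.7708)
Function('g')(U, j) = Rational(85, 48) (Function('g')(U, j) = Mul(Rational(85, 48), 1) = Rational(85, 48))
Mul(Add(429, Function('g')(32, 7)), -369) = Mul(Add(429, Rational(85, 48)), -369) = Mul(Rational(20677, 48), -369) = Rational(-2543271, 16)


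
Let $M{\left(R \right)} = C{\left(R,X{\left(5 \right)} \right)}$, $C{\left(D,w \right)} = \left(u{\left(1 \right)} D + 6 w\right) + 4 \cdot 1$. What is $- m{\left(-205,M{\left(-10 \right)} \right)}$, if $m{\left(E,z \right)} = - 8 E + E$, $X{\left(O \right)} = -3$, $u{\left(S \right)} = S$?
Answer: $-1435$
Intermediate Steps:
$C{\left(D,w \right)} = 4 + D + 6 w$ ($C{\left(D,w \right)} = \left(1 D + 6 w\right) + 4 \cdot 1 = \left(D + 6 w\right) + 4 = 4 + D + 6 w$)
$M{\left(R \right)} = -14 + R$ ($M{\left(R \right)} = 4 + R + 6 \left(-3\right) = 4 + R - 18 = -14 + R$)
$m{\left(E,z \right)} = - 7 E$
$- m{\left(-205,M{\left(-10 \right)} \right)} = - \left(-7\right) \left(-205\right) = \left(-1\right) 1435 = -1435$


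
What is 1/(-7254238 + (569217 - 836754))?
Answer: -1/7521775 ≈ -1.3295e-7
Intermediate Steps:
1/(-7254238 + (569217 - 836754)) = 1/(-7254238 - 267537) = 1/(-7521775) = -1/7521775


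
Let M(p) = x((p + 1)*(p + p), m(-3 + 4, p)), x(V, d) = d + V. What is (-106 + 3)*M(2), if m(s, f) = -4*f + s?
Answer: -515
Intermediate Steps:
m(s, f) = s - 4*f
x(V, d) = V + d
M(p) = 1 - 4*p + 2*p*(1 + p) (M(p) = (p + 1)*(p + p) + ((-3 + 4) - 4*p) = (1 + p)*(2*p) + (1 - 4*p) = 2*p*(1 + p) + (1 - 4*p) = 1 - 4*p + 2*p*(1 + p))
(-106 + 3)*M(2) = (-106 + 3)*(1 - 2*2 + 2*2²) = -103*(1 - 4 + 2*4) = -103*(1 - 4 + 8) = -103*5 = -515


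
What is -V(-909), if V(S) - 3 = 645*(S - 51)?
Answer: 619197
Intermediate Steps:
V(S) = -32892 + 645*S (V(S) = 3 + 645*(S - 51) = 3 + 645*(-51 + S) = 3 + (-32895 + 645*S) = -32892 + 645*S)
-V(-909) = -(-32892 + 645*(-909)) = -(-32892 - 586305) = -1*(-619197) = 619197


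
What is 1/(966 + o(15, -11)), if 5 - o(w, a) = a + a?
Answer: 1/993 ≈ 0.0010071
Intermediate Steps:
o(w, a) = 5 - 2*a (o(w, a) = 5 - (a + a) = 5 - 2*a)
1/(966 + o(15, -11)) = 1/(966 + (5 - 2*(-11))) = 1/(966 + (5 + 22)) = 1/(966 + 27) = 1/993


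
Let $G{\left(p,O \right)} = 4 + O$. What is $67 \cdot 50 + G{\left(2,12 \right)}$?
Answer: $3366$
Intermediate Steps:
$67 \cdot 50 + G{\left(2,12 \right)} = 67 \cdot 50 + \left(4 + 12\right) = 3350 + 16 = 3366$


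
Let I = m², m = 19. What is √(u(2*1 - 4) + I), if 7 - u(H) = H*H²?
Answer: 2*√94 ≈ 19.391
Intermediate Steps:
u(H) = 7 - H³ (u(H) = 7 - H*H² = 7 - H³)
I = 361 (I = 19² = 361)
√(u(2*1 - 4) + I) = √((7 - (2*1 - 4)³) + 361) = √((7 - (2 - 4)³) + 361) = √((7 - 1*(-2)³) + 361) = √((7 - 1*(-8)) + 361) = √((7 + 8) + 361) = √(15 + 361) = √376 = 2*√94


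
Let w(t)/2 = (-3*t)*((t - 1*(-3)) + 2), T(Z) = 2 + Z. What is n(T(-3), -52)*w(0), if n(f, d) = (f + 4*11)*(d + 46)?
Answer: 0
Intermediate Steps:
n(f, d) = (44 + f)*(46 + d) (n(f, d) = (f + 44)*(46 + d) = (44 + f)*(46 + d))
w(t) = -6*t*(5 + t) (w(t) = 2*((-3*t)*((t - 1*(-3)) + 2)) = 2*((-3*t)*((t + 3) + 2)) = 2*((-3*t)*((3 + t) + 2)) = 2*((-3*t)*(5 + t)) = 2*(-3*t*(5 + t)) = -6*t*(5 + t))
n(T(-3), -52)*w(0) = (2024 + 44*(-52) + 46*(2 - 3) - 52*(2 - 3))*(-6*0*(5 + 0)) = (2024 - 2288 + 46*(-1) - 52*(-1))*(-6*0*5) = (2024 - 2288 - 46 + 52)*0 = -258*0 = 0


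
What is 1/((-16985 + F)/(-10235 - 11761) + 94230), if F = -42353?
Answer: 10998/1036371209 ≈ 1.0612e-5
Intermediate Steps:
1/((-16985 + F)/(-10235 - 11761) + 94230) = 1/((-16985 - 42353)/(-10235 - 11761) + 94230) = 1/(-59338/(-21996) + 94230) = 1/(-59338*(-1/21996) + 94230) = 1/(29669/10998 + 94230) = 1/(1036371209/10998) = 10998/1036371209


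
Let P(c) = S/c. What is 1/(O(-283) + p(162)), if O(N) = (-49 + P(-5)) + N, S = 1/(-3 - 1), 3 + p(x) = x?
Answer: -20/3459 ≈ -0.0057820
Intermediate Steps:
p(x) = -3 + x
S = -1/4 (S = 1/(-4) = -1/4 ≈ -0.25000)
P(c) = -1/(4*c)
O(N) = -979/20 + N (O(N) = (-49 - 1/4/(-5)) + N = (-49 - 1/4*(-1/5)) + N = (-49 + 1/20) + N = -979/20 + N)
1/(O(-283) + p(162)) = 1/((-979/20 - 283) + (-3 + 162)) = 1/(-6639/20 + 159) = 1/(-3459/20) = -20/3459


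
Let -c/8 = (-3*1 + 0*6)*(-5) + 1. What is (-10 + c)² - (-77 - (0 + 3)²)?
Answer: 19130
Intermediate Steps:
c = -128 (c = -8*((-3*1 + 0*6)*(-5) + 1) = -8*((-3 + 0)*(-5) + 1) = -8*(-3*(-5) + 1) = -8*(15 + 1) = -8*16 = -128)
(-10 + c)² - (-77 - (0 + 3)²) = (-10 - 128)² - (-77 - (0 + 3)²) = (-138)² - (-77 - 1*3²) = 19044 - (-77 - 1*9) = 19044 - (-77 - 9) = 19044 - 1*(-86) = 19044 + 86 = 19130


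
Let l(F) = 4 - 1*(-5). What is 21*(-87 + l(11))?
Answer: -1638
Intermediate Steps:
l(F) = 9 (l(F) = 4 + 5 = 9)
21*(-87 + l(11)) = 21*(-87 + 9) = 21*(-78) = -1638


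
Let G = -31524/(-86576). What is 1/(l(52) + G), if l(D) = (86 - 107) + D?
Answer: 21644/678845 ≈ 0.031884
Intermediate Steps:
l(D) = -21 + D
G = 7881/21644 (G = -31524*(-1/86576) = 7881/21644 ≈ 0.36412)
1/(l(52) + G) = 1/((-21 + 52) + 7881/21644) = 1/(31 + 7881/21644) = 1/(678845/21644) = 21644/678845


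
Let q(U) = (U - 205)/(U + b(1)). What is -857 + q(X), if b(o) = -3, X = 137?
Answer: -57453/67 ≈ -857.51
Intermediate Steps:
q(U) = (-205 + U)/(-3 + U) (q(U) = (U - 205)/(U - 3) = (-205 + U)/(-3 + U))
-857 + q(X) = -857 + (-205 + 137)/(-3 + 137) = -857 - 68/134 = -857 + (1/134)*(-68) = -857 - 34/67 = -57453/67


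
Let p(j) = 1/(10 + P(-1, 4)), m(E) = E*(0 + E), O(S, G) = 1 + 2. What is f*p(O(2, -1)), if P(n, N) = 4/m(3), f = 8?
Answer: 36/47 ≈ 0.76596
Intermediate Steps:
O(S, G) = 3
m(E) = E² (m(E) = E*E = E²)
P(n, N) = 4/9 (P(n, N) = 4/(3²) = 4/9)
p(j) = 9/94 (p(j) = 1/(10 + 4/9) = 1/(94/9) = 9/94)
f*p(O(2, -1)) = 8*(9/94) = 36/47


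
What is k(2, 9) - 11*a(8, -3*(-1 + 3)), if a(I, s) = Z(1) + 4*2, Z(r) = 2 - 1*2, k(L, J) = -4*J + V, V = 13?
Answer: -111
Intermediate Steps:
k(L, J) = 13 - 4*J (k(L, J) = -4*J + 13 = 13 - 4*J)
Z(r) = 0 (Z(r) = 2 - 2 = 0)
a(I, s) = 8 (a(I, s) = 0 + 4*2 = 0 + 8 = 8)
k(2, 9) - 11*a(8, -3*(-1 + 3)) = (13 - 4*9) - 11*8 = (13 - 36) - 88 = -23 - 88 = -111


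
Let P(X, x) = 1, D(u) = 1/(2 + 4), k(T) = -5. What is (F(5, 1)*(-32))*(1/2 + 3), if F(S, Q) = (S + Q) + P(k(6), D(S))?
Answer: -784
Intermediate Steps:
D(u) = ⅙ (D(u) = 1/6 = ⅙)
F(S, Q) = 1 + Q + S (F(S, Q) = (S + Q) + 1 = (Q + S) + 1 = 1 + Q + S)
(F(5, 1)*(-32))*(1/2 + 3) = ((1 + 1 + 5)*(-32))*(1/2 + 3) = (7*(-32))*((½)*1 + 3) = -224*(½ + 3) = -224*7/2 = -784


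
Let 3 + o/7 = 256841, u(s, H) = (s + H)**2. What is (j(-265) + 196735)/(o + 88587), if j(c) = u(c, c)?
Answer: 477635/1886453 ≈ 0.25319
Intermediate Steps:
u(s, H) = (H + s)**2
j(c) = 4*c**2 (j(c) = (c + c)**2 = (2*c)**2 = 4*c**2)
o = 1797866 (o = -21 + 7*256841 = -21 + 1797887 = 1797866)
(j(-265) + 196735)/(o + 88587) = (4*(-265)**2 + 196735)/(1797866 + 88587) = (4*70225 + 196735)/1886453 = (280900 + 196735)*(1/1886453) = 477635*(1/1886453) = 477635/1886453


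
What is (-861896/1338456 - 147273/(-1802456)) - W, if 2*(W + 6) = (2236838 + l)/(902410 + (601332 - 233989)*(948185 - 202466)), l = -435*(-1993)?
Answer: 5833859444609327303777/1072843727180955483192 ≈ 5.4378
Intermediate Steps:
l = 866955
W = -298838507321/49806464914 (W = -6 + ((2236838 + 866955)/(902410 + (601332 - 233989)*(948185 - 202466)))/2 = -6 + (3103793/(902410 + 367343*745719))/2 = -6 + (3103793/(902410 + 273934654617))/2 = -6 + (3103793/273935557027)/2 = -6 + (3103793*(1/273935557027))/2 = -6 + (½)*(282163/24903232457) = -6 + 282163/49806464914 = -298838507321/49806464914 ≈ -6.0000)
(-861896/1338456 - 147273/(-1802456)) - W = (-861896/1338456 - 147273/(-1802456)) - 1*(-298838507321/49806464914) = (-861896*1/1338456 - 147273*(-1/1802456)) + 298838507321/49806464914 = (-15391/23901 + 147273/1802456) + 298838507321/49806464914 = -24221628323/43080500856 + 298838507321/49806464914 = 5833859444609327303777/1072843727180955483192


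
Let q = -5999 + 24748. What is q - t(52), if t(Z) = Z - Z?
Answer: 18749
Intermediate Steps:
q = 18749
t(Z) = 0
q - t(52) = 18749 - 1*0 = 18749 + 0 = 18749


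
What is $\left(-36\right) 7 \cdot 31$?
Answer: $-7812$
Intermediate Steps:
$\left(-36\right) 7 \cdot 31 = \left(-252\right) 31 = -7812$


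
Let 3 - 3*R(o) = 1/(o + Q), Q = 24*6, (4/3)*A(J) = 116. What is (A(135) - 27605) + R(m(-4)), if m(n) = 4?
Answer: -12217549/444 ≈ -27517.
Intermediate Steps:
A(J) = 87 (A(J) = (3/4)*116 = 87)
Q = 144
R(o) = 1 - 1/(3*(144 + o)) (R(o) = 1 - 1/(3*(o + 144)) = 1 - 1/(3*(144 + o)))
(A(135) - 27605) + R(m(-4)) = (87 - 27605) + (431/3 + 4)/(144 + 4) = -27518 + (443/3)/148 = -27518 + (1/148)*(443/3) = -27518 + 443/444 = -12217549/444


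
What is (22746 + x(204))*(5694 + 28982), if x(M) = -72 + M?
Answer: 793317528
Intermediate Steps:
(22746 + x(204))*(5694 + 28982) = (22746 + (-72 + 204))*(5694 + 28982) = (22746 + 132)*34676 = 22878*34676 = 793317528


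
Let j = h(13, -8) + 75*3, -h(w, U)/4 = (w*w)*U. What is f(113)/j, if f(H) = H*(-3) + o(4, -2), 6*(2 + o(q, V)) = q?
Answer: -1021/16899 ≈ -0.060418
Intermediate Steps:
o(q, V) = -2 + q/6
h(w, U) = -4*U*w**2 (h(w, U) = -4*w*w*U = -4*w**2*U = -4*U*w**2)
j = 5633 (j = -4*(-8)*13**2 + 75*3 = -4*(-8)*169 + 225 = 5408 + 225 = 5633)
f(H) = -4/3 - 3*H (f(H) = H*(-3) + (-2 + (1/6)*4) = -3*H + (-2 + 2/3) = -3*H - 4/3 = -4/3 - 3*H)
f(113)/j = (-4/3 - 3*113)/5633 = (-4/3 - 339)*(1/5633) = -1021/3*1/5633 = -1021/16899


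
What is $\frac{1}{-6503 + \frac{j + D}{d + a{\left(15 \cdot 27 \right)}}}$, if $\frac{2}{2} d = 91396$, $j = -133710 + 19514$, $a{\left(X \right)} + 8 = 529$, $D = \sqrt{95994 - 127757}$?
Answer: $- \frac{6105846615211}{39713906330903508} - \frac{10213 i \sqrt{31763}}{39713906330903508} \approx -0.00015375 - 4.5832 \cdot 10^{-11} i$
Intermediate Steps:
$D = i \sqrt{31763}$ ($D = \sqrt{-31763} = i \sqrt{31763} \approx 178.22 i$)
$a{\left(X \right)} = 521$ ($a{\left(X \right)} = -8 + 529 = 521$)
$j = -114196$
$d = 91396$
$\frac{1}{-6503 + \frac{j + D}{d + a{\left(15 \cdot 27 \right)}}} = \frac{1}{-6503 + \frac{-114196 + i \sqrt{31763}}{91396 + 521}} = \frac{1}{-6503 + \frac{-114196 + i \sqrt{31763}}{91917}} = \frac{1}{-6503 + \left(-114196 + i \sqrt{31763}\right) \frac{1}{91917}} = \frac{1}{-6503 - \left(\frac{114196}{91917} - \frac{i \sqrt{31763}}{91917}\right)} = \frac{1}{- \frac{597850447}{91917} + \frac{i \sqrt{31763}}{91917}}$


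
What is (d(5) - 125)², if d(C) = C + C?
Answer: 13225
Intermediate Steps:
d(C) = 2*C
(d(5) - 125)² = (2*5 - 125)² = (10 - 125)² = (-115)² = 13225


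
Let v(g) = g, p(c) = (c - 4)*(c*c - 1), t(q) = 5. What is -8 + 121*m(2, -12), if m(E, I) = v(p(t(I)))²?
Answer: 69688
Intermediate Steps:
p(c) = (-1 + c²)*(-4 + c) (p(c) = (-4 + c)*(c² - 1) = (-4 + c)*(-1 + c²) = (-1 + c²)*(-4 + c))
m(E, I) = 576 (m(E, I) = (4 + 5³ - 1*5 - 4*5²)² = (4 + 125 - 5 - 4*25)² = (4 + 125 - 5 - 100)² = 24² = 576)
-8 + 121*m(2, -12) = -8 + 121*576 = -8 + 69696 = 69688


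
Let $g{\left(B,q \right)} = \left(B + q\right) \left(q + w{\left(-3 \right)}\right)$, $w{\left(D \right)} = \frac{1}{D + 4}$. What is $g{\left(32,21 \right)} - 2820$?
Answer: $-1654$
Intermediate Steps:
$w{\left(D \right)} = \frac{1}{4 + D}$
$g{\left(B,q \right)} = \left(1 + q\right) \left(B + q\right)$ ($g{\left(B,q \right)} = \left(B + q\right) \left(q + \frac{1}{4 - 3}\right) = \left(B + q\right) \left(q + 1^{-1}\right) = \left(B + q\right) \left(q + 1\right) = \left(B + q\right) \left(1 + q\right) = \left(1 + q\right) \left(B + q\right)$)
$g{\left(32,21 \right)} - 2820 = \left(32 + 21 + 21^{2} + 32 \cdot 21\right) - 2820 = \left(32 + 21 + 441 + 672\right) - 2820 = 1166 - 2820 = -1654$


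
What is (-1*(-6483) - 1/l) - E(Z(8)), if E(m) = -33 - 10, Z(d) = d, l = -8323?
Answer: 54315899/8323 ≈ 6526.0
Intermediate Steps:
E(m) = -43
(-1*(-6483) - 1/l) - E(Z(8)) = (-1*(-6483) - 1/(-8323)) - 1*(-43) = (6483 - 1*(-1/8323)) + 43 = (6483 + 1/8323) + 43 = 53958010/8323 + 43 = 54315899/8323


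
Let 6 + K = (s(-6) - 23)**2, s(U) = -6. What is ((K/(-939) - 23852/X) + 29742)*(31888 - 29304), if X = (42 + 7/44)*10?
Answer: 668039687192056/8709225 ≈ 7.6705e+7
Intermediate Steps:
K = 835 (K = -6 + (-6 - 23)**2 = -6 + (-29)**2 = -6 + 841 = 835)
X = 9275/22 (X = (42 + 7*(1/44))*10 = (42 + 7/44)*10 = (1855/44)*10 = 9275/22 ≈ 421.59)
((K/(-939) - 23852/X) + 29742)*(31888 - 29304) = ((835/(-939) - 23852/9275/22) + 29742)*(31888 - 29304) = ((835*(-1/939) - 23852*22/9275) + 29742)*2584 = ((-835/939 - 524744/9275) + 29742)*2584 = (-500479241/8709225 + 29742)*2584 = (258529290709/8709225)*2584 = 668039687192056/8709225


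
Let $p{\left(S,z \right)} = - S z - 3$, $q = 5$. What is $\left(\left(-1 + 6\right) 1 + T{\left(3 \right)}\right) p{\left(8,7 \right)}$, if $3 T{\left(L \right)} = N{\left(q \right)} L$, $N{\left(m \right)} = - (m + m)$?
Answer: $295$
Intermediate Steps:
$N{\left(m \right)} = - 2 m$
$p{\left(S,z \right)} = -3 - S z$ ($p{\left(S,z \right)} = - S z - 3 = -3 - S z$)
$T{\left(L \right)} = - \frac{10 L}{3}$ ($T{\left(L \right)} = \frac{\left(-2\right) 5 L}{3} = \frac{\left(-10\right) L}{3} = - \frac{10 L}{3}$)
$\left(\left(-1 + 6\right) 1 + T{\left(3 \right)}\right) p{\left(8,7 \right)} = \left(\left(-1 + 6\right) 1 - 10\right) \left(-3 - 8 \cdot 7\right) = \left(5 \cdot 1 - 10\right) \left(-3 - 56\right) = \left(5 - 10\right) \left(-59\right) = \left(-5\right) \left(-59\right) = 295$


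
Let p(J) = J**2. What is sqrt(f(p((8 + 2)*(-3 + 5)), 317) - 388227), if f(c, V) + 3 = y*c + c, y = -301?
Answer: 3*I*sqrt(56470) ≈ 712.9*I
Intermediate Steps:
f(c, V) = -3 - 300*c (f(c, V) = -3 + (-301*c + c) = -3 - 300*c)
sqrt(f(p((8 + 2)*(-3 + 5)), 317) - 388227) = sqrt((-3 - 300*(-3 + 5)**2*(8 + 2)**2) - 388227) = sqrt((-3 - 300*(10*2)**2) - 388227) = sqrt((-3 - 300*20**2) - 388227) = sqrt((-3 - 300*400) - 388227) = sqrt((-3 - 120000) - 388227) = sqrt(-120003 - 388227) = sqrt(-508230) = 3*I*sqrt(56470)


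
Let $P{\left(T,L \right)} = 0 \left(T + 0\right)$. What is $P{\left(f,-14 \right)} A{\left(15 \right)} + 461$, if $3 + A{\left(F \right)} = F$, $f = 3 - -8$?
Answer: $461$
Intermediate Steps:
$f = 11$ ($f = 3 + 8 = 11$)
$P{\left(T,L \right)} = 0$ ($P{\left(T,L \right)} = 0 T = 0$)
$A{\left(F \right)} = -3 + F$
$P{\left(f,-14 \right)} A{\left(15 \right)} + 461 = 0 \left(-3 + 15\right) + 461 = 0 \cdot 12 + 461 = 0 + 461 = 461$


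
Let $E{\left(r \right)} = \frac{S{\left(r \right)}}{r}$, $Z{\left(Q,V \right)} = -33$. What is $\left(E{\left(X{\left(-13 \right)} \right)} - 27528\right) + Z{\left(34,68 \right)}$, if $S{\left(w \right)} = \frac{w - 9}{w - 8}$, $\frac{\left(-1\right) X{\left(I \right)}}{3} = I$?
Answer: $- \frac{11107073}{403} \approx -27561.0$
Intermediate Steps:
$X{\left(I \right)} = - 3 I$
$S{\left(w \right)} = \frac{-9 + w}{-8 + w}$
$E{\left(r \right)} = \frac{-9 + r}{r \left(-8 + r\right)}$ ($E{\left(r \right)} = \frac{\frac{1}{-8 + r} \left(-9 + r\right)}{r} = \frac{-9 + r}{r \left(-8 + r\right)}$)
$\left(E{\left(X{\left(-13 \right)} \right)} - 27528\right) + Z{\left(34,68 \right)} = \left(\frac{-9 - -39}{\left(-3\right) \left(-13\right) \left(-8 - -39\right)} - 27528\right) - 33 = \left(\frac{-9 + 39}{39 \left(-8 + 39\right)} - 27528\right) - 33 = \left(\frac{1}{39} \cdot \frac{1}{31} \cdot 30 - 27528\right) - 33 = \left(\frac{10}{403} - 27528\right) - 33 = - \frac{11093774}{403} - 33 = - \frac{11107073}{403}$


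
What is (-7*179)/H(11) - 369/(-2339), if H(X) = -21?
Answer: 419788/7017 ≈ 59.824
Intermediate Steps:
(-7*179)/H(11) - 369/(-2339) = -7*179/(-21) - 369/(-2339) = -1253*(-1/21) - 369*(-1/2339) = 179/3 + 369/2339 = 419788/7017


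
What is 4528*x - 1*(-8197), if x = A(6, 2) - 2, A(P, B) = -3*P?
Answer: -82363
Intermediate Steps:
x = -20 (x = -3*6 - 2 = -18 - 2 = -20)
4528*x - 1*(-8197) = 4528*(-20) - 1*(-8197) = -90560 + 8197 = -82363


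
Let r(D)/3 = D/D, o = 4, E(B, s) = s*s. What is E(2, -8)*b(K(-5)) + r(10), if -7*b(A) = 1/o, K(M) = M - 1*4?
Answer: 5/7 ≈ 0.71429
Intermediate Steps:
K(M) = -4 + M (K(M) = M - 4 = -4 + M)
E(B, s) = s²
r(D) = 3 (r(D) = 3*(D/D) = 3*1 = 3)
b(A) = -1/28 (b(A) = -⅐/4 = -⅐*¼ = -1/28)
E(2, -8)*b(K(-5)) + r(10) = (-8)²*(-1/28) + 3 = 64*(-1/28) + 3 = -16/7 + 3 = 5/7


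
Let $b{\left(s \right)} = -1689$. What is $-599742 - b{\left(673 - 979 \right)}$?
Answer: $-598053$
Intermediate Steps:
$-599742 - b{\left(673 - 979 \right)} = -599742 - -1689 = -599742 + 1689 = -598053$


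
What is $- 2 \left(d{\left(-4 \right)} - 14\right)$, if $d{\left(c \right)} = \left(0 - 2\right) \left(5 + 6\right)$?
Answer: $72$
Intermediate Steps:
$d{\left(c \right)} = -22$ ($d{\left(c \right)} = \left(-2\right) 11 = -22$)
$- 2 \left(d{\left(-4 \right)} - 14\right) = - 2 \left(-22 - 14\right) = \left(-2\right) \left(-36\right) = 72$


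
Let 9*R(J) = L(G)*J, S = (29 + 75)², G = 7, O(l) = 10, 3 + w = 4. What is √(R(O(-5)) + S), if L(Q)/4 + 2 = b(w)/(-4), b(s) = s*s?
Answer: √10806 ≈ 103.95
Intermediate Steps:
w = 1 (w = -3 + 4 = 1)
S = 10816 (S = 104² = 10816)
b(s) = s²
L(Q) = -9 (L(Q) = -8 + 4*(1²/(-4)) = -8 + 4*(1*(-¼)) = -8 + 4*(-¼) = -8 - 1 = -9)
R(J) = -J (R(J) = (-9*J)/9 = -J)
√(R(O(-5)) + S) = √(-1*10 + 10816) = √(-10 + 10816) = √10806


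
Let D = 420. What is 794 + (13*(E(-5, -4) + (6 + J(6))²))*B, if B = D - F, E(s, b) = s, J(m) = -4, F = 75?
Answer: -3691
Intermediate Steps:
B = 345 (B = 420 - 1*75 = 420 - 75 = 345)
794 + (13*(E(-5, -4) + (6 + J(6))²))*B = 794 + (13*(-5 + (6 - 4)²))*345 = 794 + (13*(-5 + 2²))*345 = 794 + (13*(-5 + 4))*345 = 794 + (13*(-1))*345 = 794 - 13*345 = 794 - 4485 = -3691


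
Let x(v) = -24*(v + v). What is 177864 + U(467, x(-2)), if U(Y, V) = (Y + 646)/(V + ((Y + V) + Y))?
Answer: 200275977/1126 ≈ 1.7787e+5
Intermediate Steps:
x(v) = -48*v
U(Y, V) = (646 + Y)/(2*V + 2*Y) (U(Y, V) = (646 + Y)/(V + ((V + Y) + Y)) = (646 + Y)/(V + (V + 2*Y)) = (646 + Y)/(2*V + 2*Y))
177864 + U(467, x(-2)) = 177864 + (323 + (½)*467)/(-48*(-2) + 467) = 177864 + (323 + 467/2)/(96 + 467) = 177864 + (1113/2)/563 = 177864 + (1/563)*(1113/2) = 177864 + 1113/1126 = 200275977/1126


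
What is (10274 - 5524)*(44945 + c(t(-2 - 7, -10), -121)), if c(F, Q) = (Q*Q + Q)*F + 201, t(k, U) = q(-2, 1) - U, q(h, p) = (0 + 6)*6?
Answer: 3387063500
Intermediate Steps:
q(h, p) = 36 (q(h, p) = 6*6 = 36)
t(k, U) = 36 - U
c(F, Q) = 201 + F*(Q + Q²) (c(F, Q) = (Q² + Q)*F + 201 = (Q + Q²)*F + 201 = F*(Q + Q²) + 201 = 201 + F*(Q + Q²))
(10274 - 5524)*(44945 + c(t(-2 - 7, -10), -121)) = (10274 - 5524)*(44945 + (201 + (36 - 1*(-10))*(-121) + (36 - 1*(-10))*(-121)²)) = 4750*(44945 + (201 + (36 + 10)*(-121) + (36 + 10)*14641)) = 4750*(44945 + (201 + 46*(-121) + 46*14641)) = 4750*(44945 + (201 - 5566 + 673486)) = 4750*(44945 + 668121) = 4750*713066 = 3387063500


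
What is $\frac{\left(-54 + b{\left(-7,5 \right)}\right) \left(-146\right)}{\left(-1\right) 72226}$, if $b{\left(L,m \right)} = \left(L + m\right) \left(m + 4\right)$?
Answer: $- \frac{5256}{36113} \approx -0.14554$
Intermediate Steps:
$b{\left(L,m \right)} = \left(4 + m\right) \left(L + m\right)$ ($b{\left(L,m \right)} = \left(L + m\right) \left(4 + m\right) = \left(4 + m\right) \left(L + m\right)$)
$\frac{\left(-54 + b{\left(-7,5 \right)}\right) \left(-146\right)}{\left(-1\right) 72226} = \frac{\left(-54 + \left(5^{2} + 4 \left(-7\right) + 4 \cdot 5 - 35\right)\right) \left(-146\right)}{\left(-1\right) 72226} = \frac{\left(-54 + \left(25 - 28 + 20 - 35\right)\right) \left(-146\right)}{-72226} = \left(-54 - 18\right) \left(-146\right) \left(- \frac{1}{72226}\right) = \left(-72\right) \left(-146\right) \left(- \frac{1}{72226}\right) = 10512 \left(- \frac{1}{72226}\right) = - \frac{5256}{36113}$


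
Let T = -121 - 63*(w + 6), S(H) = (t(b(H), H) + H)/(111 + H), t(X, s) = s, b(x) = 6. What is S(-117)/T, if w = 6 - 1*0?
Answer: -39/877 ≈ -0.044470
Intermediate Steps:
w = 6 (w = 6 + 0 = 6)
S(H) = 2*H/(111 + H) (S(H) = (H + H)/(111 + H) = (2*H)/(111 + H) = 2*H/(111 + H))
T = -877 (T = -121 - 63*(6 + 6) = -121 - 63*12 = -121 - 756 = -877)
S(-117)/T = (2*(-117)/(111 - 117))/(-877) = (2*(-117)/(-6))*(-1/877) = (2*(-117)*(-⅙))*(-1/877) = 39*(-1/877) = -39/877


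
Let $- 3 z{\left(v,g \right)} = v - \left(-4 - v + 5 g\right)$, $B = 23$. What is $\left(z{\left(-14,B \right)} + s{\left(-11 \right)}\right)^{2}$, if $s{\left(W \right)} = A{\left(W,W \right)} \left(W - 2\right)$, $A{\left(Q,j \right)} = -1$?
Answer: $\frac{31684}{9} \approx 3520.4$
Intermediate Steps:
$s{\left(W \right)} = 2 - W$ ($s{\left(W \right)} = - (W - 2) = - (-2 + W) = 2 - W$)
$z{\left(v,g \right)} = - \frac{4}{3} - \frac{2 v}{3} + \frac{5 g}{3}$ ($z{\left(v,g \right)} = - \frac{v - \left(-4 - v + 5 g\right)}{3} = - \frac{v + \left(4 + v - 5 g\right)}{3} = - \frac{4 - 5 g + 2 v}{3} = - \frac{4}{3} - \frac{2 v}{3} + \frac{5 g}{3}$)
$\left(z{\left(-14,B \right)} + s{\left(-11 \right)}\right)^{2} = \left(\left(- \frac{4}{3} - - \frac{28}{3} + \frac{5}{3} \cdot 23\right) + \left(2 - -11\right)\right)^{2} = \left(\left(- \frac{4}{3} + \frac{28}{3} + \frac{115}{3}\right) + \left(2 + 11\right)\right)^{2} = \left(\frac{139}{3} + 13\right)^{2} = \left(\frac{178}{3}\right)^{2} = \frac{31684}{9}$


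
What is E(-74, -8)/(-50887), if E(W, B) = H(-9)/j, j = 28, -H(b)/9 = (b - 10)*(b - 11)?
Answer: 855/356209 ≈ 0.0024003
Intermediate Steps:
H(b) = -9*(-11 + b)*(-10 + b) (H(b) = -9*(b - 10)*(b - 11) = -9*(-10 + b)*(-11 + b) = -9*(-11 + b)*(-10 + b))
E(W, B) = -855/7 (E(W, B) = (-990 - 9*(-9)² + 189*(-9))/28 = (-990 - 9*81 - 1701)*(1/28) = (-990 - 729 - 1701)*(1/28) = -3420*1/28 = -855/7)
E(-74, -8)/(-50887) = -855/7/(-50887) = -855/7*(-1/50887) = 855/356209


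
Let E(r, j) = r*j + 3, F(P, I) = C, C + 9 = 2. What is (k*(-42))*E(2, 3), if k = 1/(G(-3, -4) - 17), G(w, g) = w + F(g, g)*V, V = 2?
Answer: 189/17 ≈ 11.118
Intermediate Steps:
C = -7 (C = -9 + 2 = -7)
F(P, I) = -7
E(r, j) = 3 + j*r (E(r, j) = j*r + 3 = 3 + j*r)
G(w, g) = -14 + w (G(w, g) = w - 7*2 = w - 14 = -14 + w)
k = -1/34 (k = 1/((-14 - 3) - 17) = 1/(-17 - 17) = 1/(-34) = -1/34 ≈ -0.029412)
(k*(-42))*E(2, 3) = (-1/34*(-42))*(3 + 3*2) = 21*(3 + 6)/17 = (21/17)*9 = 189/17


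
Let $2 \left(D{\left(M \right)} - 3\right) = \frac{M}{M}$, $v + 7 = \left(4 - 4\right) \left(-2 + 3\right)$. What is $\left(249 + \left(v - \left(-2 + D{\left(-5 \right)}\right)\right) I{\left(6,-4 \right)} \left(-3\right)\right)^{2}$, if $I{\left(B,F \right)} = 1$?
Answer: $\frac{301401}{4} \approx 75350.0$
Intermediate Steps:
$v = -7$ ($v = -7 + \left(4 - 4\right) \left(-2 + 3\right) = -7 + 0 \cdot 1 = -7 + 0 = -7$)
$D{\left(M \right)} = \frac{7}{2}$ ($D{\left(M \right)} = 3 + \frac{M \frac{1}{M}}{2} = 3 + \frac{1}{2} \cdot 1 = 3 + \frac{1}{2} = \frac{7}{2}$)
$\left(249 + \left(v - \left(-2 + D{\left(-5 \right)}\right)\right) I{\left(6,-4 \right)} \left(-3\right)\right)^{2} = \left(249 + \left(-7 + \left(2 - \frac{7}{2}\right)\right) 1 \left(-3\right)\right)^{2} = \left(249 + \left(-7 + \left(2 - \frac{7}{2}\right)\right) \left(-3\right)\right)^{2} = \left(249 + \left(-7 - \frac{3}{2}\right) \left(-3\right)\right)^{2} = \left(249 - - \frac{51}{2}\right)^{2} = \left(249 + \frac{51}{2}\right)^{2} = \left(\frac{549}{2}\right)^{2} = \frac{301401}{4}$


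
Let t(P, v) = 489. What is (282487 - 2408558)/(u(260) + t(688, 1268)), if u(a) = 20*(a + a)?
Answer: -2126071/10889 ≈ -195.25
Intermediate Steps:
u(a) = 40*a (u(a) = 20*(2*a) = 40*a)
(282487 - 2408558)/(u(260) + t(688, 1268)) = (282487 - 2408558)/(40*260 + 489) = -2126071/(10400 + 489) = -2126071/10889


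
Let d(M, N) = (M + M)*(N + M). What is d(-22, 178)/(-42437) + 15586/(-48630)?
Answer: -163813381/1031855655 ≈ -0.15876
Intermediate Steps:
d(M, N) = 2*M*(M + N) (d(M, N) = (2*M)*(M + N) = 2*M*(M + N))
d(-22, 178)/(-42437) + 15586/(-48630) = (2*(-22)*(-22 + 178))/(-42437) + 15586/(-48630) = (2*(-22)*156)*(-1/42437) + 15586*(-1/48630) = -6864*(-1/42437) - 7793/24315 = 6864/42437 - 7793/24315 = -163813381/1031855655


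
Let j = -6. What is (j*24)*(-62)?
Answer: 8928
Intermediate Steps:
(j*24)*(-62) = -6*24*(-62) = -144*(-62) = 8928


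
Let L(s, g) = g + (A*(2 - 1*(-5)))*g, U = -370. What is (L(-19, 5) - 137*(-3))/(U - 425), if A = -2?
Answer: -346/795 ≈ -0.43522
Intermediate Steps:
L(s, g) = -13*g (L(s, g) = g + (-2*(2 - 1*(-5)))*g = g + (-2*(2 + 5))*g = g + (-2*7)*g = g - 14*g = -13*g)
(L(-19, 5) - 137*(-3))/(U - 425) = (-13*5 - 137*(-3))/(-370 - 425) = (-65 + 411)/(-795) = 346*(-1/795) = -346/795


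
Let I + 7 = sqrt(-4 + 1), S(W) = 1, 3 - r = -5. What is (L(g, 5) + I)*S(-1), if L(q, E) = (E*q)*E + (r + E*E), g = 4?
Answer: 126 + I*sqrt(3) ≈ 126.0 + 1.732*I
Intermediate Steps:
r = 8 (r = 3 - 1*(-5) = 3 + 5 = 8)
I = -7 + I*sqrt(3) (I = -7 + sqrt(-4 + 1) = -7 + sqrt(-3) = -7 + I*sqrt(3) ≈ -7.0 + 1.732*I)
L(q, E) = 8 + E**2 + q*E**2 (L(q, E) = (E*q)*E + (8 + E*E) = q*E**2 + (8 + E**2) = 8 + E**2 + q*E**2)
(L(g, 5) + I)*S(-1) = ((8 + 5**2 + 4*5**2) + (-7 + I*sqrt(3)))*1 = ((8 + 25 + 4*25) + (-7 + I*sqrt(3)))*1 = ((8 + 25 + 100) + (-7 + I*sqrt(3)))*1 = (133 + (-7 + I*sqrt(3)))*1 = (126 + I*sqrt(3))*1 = 126 + I*sqrt(3)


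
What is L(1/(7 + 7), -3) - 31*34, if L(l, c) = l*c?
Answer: -14759/14 ≈ -1054.2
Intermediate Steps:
L(l, c) = c*l
L(1/(7 + 7), -3) - 31*34 = -3/(7 + 7) - 31*34 = -3/14 - 1054 = -14759/14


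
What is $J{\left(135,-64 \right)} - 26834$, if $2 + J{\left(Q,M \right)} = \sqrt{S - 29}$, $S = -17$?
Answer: $-26836 + i \sqrt{46} \approx -26836.0 + 6.7823 i$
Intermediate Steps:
$J{\left(Q,M \right)} = -2 + i \sqrt{46}$ ($J{\left(Q,M \right)} = -2 + \sqrt{-17 - 29} = -2 + \sqrt{-46} = -2 + i \sqrt{46}$)
$J{\left(135,-64 \right)} - 26834 = \left(-2 + i \sqrt{46}\right) - 26834 = -26836 + i \sqrt{46}$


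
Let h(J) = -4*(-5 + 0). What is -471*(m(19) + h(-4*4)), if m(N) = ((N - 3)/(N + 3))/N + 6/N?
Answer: -2003634/209 ≈ -9586.8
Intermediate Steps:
h(J) = 20 (h(J) = -4*(-5) = 20)
m(N) = 6/N + (-3 + N)/(N*(3 + N)) (m(N) = ((-3 + N)/(3 + N))/N + 6/N = (-3 + N)/(N*(3 + N)) + 6/N = 6/N + (-3 + N)/(N*(3 + N)))
-471*(m(19) + h(-4*4)) = -471*((15 + 7*19)/(19*(3 + 19)) + 20) = -471*((1/19)*(15 + 133)/22 + 20) = -471*((1/19)*(1/22)*148 + 20) = -471*(74/209 + 20) = -471*4254/209 = -2003634/209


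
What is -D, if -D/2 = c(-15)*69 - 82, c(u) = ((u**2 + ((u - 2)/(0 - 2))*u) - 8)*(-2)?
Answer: -24866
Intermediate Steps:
c(u) = 16 - 2*u**2 - 2*u*(1 - u/2) (c(u) = ((u**2 + ((-2 + u)/(-2))*u) - 8)*(-2) = ((u**2 + ((-2 + u)*(-1/2))*u) - 8)*(-2) = ((u**2 + (1 - u/2)*u) - 8)*(-2) = ((u**2 + u*(1 - u/2)) - 8)*(-2) = (-8 + u**2 + u*(1 - u/2))*(-2) = 16 - 2*u**2 - 2*u*(1 - u/2))
D = 24866 (D = -2*((16 - 1*(-15)**2 - 2*(-15))*69 - 82) = -2*((16 - 1*225 + 30)*69 - 82) = -2*((16 - 225 + 30)*69 - 82) = -2*(-179*69 - 82) = -2*(-12351 - 82) = -2*(-12433) = 24866)
-D = -1*24866 = -24866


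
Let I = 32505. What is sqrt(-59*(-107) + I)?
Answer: sqrt(38818) ≈ 197.02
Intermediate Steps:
sqrt(-59*(-107) + I) = sqrt(-59*(-107) + 32505) = sqrt(6313 + 32505) = sqrt(38818)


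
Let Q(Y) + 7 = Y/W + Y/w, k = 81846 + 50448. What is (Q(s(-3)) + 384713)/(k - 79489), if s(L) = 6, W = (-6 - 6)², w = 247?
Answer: 2280537559/313028040 ≈ 7.2854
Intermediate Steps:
W = 144 (W = (-12)² = 144)
k = 132294
Q(Y) = -7 + 391*Y/35568 (Q(Y) = -7 + (Y/144 + Y/247) = -7 + 391*Y/35568)
(Q(s(-3)) + 384713)/(k - 79489) = ((-7 + (391/35568)*6) + 384713)/(132294 - 79489) = ((-7 + 391/5928) + 384713)/52805 = (-41105/5928 + 384713)*(1/52805) = (2280537559/5928)*(1/52805) = 2280537559/313028040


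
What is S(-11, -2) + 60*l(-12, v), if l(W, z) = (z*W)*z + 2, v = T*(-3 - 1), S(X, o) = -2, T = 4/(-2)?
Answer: -45962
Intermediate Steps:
T = -2 (T = 4*(-½) = -2)
v = 8 (v = -2*(-3 - 1) = -2*(-4) = 8)
l(W, z) = 2 + W*z² (l(W, z) = (W*z)*z + 2 = W*z² + 2 = 2 + W*z²)
S(-11, -2) + 60*l(-12, v) = -2 + 60*(2 - 12*8²) = -2 + 60*(2 - 12*64) = -2 + 60*(2 - 768) = -2 + 60*(-766) = -2 - 45960 = -45962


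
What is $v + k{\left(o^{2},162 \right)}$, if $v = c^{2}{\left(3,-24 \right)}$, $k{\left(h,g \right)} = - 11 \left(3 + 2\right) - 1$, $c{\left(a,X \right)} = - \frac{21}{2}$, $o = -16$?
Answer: $\frac{217}{4} \approx 54.25$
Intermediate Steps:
$c{\left(a,X \right)} = - \frac{21}{2}$ ($c{\left(a,X \right)} = \left(-21\right) \frac{1}{2} = - \frac{21}{2}$)
$k{\left(h,g \right)} = -56$ ($k{\left(h,g \right)} = \left(-11\right) 5 - 1 = -55 - 1 = -56$)
$v = \frac{441}{4}$ ($v = \left(- \frac{21}{2}\right)^{2} = \frac{441}{4} \approx 110.25$)
$v + k{\left(o^{2},162 \right)} = \frac{441}{4} - 56 = \frac{217}{4}$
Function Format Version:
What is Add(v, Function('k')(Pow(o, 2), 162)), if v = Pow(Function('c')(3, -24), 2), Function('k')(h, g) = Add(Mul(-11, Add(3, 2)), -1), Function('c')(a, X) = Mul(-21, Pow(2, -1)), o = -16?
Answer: Rational(217, 4) ≈ 54.250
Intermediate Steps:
Function('c')(a, X) = Rational(-21, 2) (Function('c')(a, X) = Mul(-21, Rational(1, 2)) = Rational(-21, 2))
Function('k')(h, g) = -56 (Function('k')(h, g) = Add(Mul(-11, 5), -1) = Add(-55, -1) = -56)
v = Rational(441, 4) (v = Pow(Rational(-21, 2), 2) = Rational(441, 4) ≈ 110.25)
Add(v, Function('k')(Pow(o, 2), 162)) = Add(Rational(441, 4), -56) = Rational(217, 4)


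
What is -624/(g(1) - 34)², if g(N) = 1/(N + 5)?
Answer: -22464/41209 ≈ -0.54512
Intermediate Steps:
g(N) = 1/(5 + N)
-624/(g(1) - 34)² = -624/(1/(5 + 1) - 34)² = -624/(1/6 - 34)² = -624/(⅙ - 34)² = -624/((-203/6)²) = -624/41209/36 = -624*36/41209 = -22464/41209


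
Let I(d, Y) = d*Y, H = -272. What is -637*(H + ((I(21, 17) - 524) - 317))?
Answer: 481572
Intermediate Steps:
I(d, Y) = Y*d
-637*(H + ((I(21, 17) - 524) - 317)) = -637*(-272 + ((17*21 - 524) - 317)) = -637*(-272 + ((357 - 524) - 317)) = -637*(-272 + (-167 - 317)) = -637*(-272 - 484) = -637*(-756) = 481572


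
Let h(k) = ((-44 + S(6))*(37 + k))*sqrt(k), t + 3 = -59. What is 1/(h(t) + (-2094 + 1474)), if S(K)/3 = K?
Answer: -1/42870 - 13*I*sqrt(62)/531588 ≈ -2.3326e-5 - 0.00019256*I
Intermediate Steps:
t = -62 (t = -3 - 59 = -62)
S(K) = 3*K
h(k) = sqrt(k)*(-962 - 26*k) (h(k) = ((-44 + 3*6)*(37 + k))*sqrt(k) = ((-44 + 18)*(37 + k))*sqrt(k) = (-26*(37 + k))*sqrt(k) = (-962 - 26*k)*sqrt(k) = sqrt(k)*(-962 - 26*k))
1/(h(t) + (-2094 + 1474)) = 1/(26*sqrt(-62)*(-37 - 1*(-62)) + (-2094 + 1474)) = 1/(26*(I*sqrt(62))*(-37 + 62) - 620) = 1/(26*(I*sqrt(62))*25 - 620) = 1/(650*I*sqrt(62) - 620) = 1/(-620 + 650*I*sqrt(62))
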